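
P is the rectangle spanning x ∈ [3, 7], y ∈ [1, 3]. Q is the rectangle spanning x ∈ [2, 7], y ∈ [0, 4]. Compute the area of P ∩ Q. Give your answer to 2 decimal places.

8.00

|P∩Q|: x∈[3,7], y∈[1,3] → 4·2 = 8.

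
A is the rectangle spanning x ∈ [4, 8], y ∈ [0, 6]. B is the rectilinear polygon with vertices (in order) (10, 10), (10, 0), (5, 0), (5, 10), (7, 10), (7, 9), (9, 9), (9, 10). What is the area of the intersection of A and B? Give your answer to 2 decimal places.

The intersection is the polygon with vertices (8,6), (8,0), (5,0), (5,6).
By the shoelace formula its area is 18.00.

18.00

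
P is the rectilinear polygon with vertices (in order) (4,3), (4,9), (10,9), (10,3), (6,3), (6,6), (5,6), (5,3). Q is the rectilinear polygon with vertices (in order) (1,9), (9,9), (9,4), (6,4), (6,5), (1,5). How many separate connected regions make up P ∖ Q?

2

P ∖ Q splits into 2 disjoint pieces (area 2, area 9).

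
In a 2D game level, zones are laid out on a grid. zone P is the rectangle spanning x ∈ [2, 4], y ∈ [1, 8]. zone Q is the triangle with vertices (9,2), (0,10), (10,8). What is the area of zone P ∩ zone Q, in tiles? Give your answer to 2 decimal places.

1.36

The intersection is the polygon with vertices (4,8), (4,6.444), (2.25,8).
By the shoelace formula its area is 1.36.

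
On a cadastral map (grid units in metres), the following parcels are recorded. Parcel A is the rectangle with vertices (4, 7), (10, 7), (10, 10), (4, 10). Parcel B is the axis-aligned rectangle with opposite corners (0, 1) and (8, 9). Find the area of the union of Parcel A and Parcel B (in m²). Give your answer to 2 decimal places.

74.00

By inclusion–exclusion:
Individual areas: |Parcel A| = 18, |Parcel B| = 64.
|Parcel A∩Parcel B|: x∈[4,8], y∈[7,9] → 4·2 = 8.
|Parcel A ∪ Parcel B| = 82 − 8 = 74.00.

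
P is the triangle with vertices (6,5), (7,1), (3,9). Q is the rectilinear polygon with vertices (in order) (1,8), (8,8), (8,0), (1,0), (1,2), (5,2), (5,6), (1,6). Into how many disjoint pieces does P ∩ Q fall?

P ∩ Q is a single connected region.

1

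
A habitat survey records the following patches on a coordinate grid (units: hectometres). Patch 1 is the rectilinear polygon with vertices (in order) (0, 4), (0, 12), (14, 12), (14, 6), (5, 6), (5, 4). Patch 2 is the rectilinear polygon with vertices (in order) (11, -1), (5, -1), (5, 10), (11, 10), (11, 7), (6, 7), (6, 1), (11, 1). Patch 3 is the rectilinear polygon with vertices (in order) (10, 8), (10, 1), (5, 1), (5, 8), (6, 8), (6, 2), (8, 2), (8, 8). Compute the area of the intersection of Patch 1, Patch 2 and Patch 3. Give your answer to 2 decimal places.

4.00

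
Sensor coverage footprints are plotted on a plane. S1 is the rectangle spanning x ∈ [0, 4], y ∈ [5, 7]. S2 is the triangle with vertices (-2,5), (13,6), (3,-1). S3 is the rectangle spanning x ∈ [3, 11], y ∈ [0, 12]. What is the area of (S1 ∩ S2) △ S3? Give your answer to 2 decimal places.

|S1 ∩ S2| = 1.0667.
|(S1 ∩ S2) ∩ S3| = 0.3667.
|(S1 ∩ S2) △ S3| = 1.0667 + 96 − 0.7333 = 96.33.

96.33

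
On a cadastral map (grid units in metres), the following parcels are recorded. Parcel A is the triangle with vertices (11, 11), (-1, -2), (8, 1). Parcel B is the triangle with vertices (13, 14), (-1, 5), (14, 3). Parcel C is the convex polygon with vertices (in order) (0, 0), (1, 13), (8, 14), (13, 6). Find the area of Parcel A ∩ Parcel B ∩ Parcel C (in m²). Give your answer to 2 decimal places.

The intersection is the polygon with vertices (8.938,4.125), (8.181,3.776), (4.753,4.233), (10.329,10.273), (10.635,9.784).
By the shoelace formula its area is 14.99.

14.99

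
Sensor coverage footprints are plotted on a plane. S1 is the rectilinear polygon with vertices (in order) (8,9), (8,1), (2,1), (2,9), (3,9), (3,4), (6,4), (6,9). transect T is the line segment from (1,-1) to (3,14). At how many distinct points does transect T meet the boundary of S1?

The segment meets the boundary at (2.333,9), (2,6.5).

2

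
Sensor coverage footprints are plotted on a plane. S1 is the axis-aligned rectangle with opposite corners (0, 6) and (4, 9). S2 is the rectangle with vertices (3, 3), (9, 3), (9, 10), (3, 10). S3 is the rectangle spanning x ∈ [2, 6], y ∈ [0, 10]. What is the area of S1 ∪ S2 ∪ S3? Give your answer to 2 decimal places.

By inclusion–exclusion:
Individual areas: |S1| = 12, |S2| = 42, |S3| = 40.
|S1∩S2|: x∈[3,4], y∈[6,9] → 1·3 = 3.
|S1∩S3|: x∈[2,4], y∈[6,9] → 2·3 = 6.
|S2∩S3|: x∈[3,6], y∈[3,10] → 3·7 = 21.
|S1∩S2∩S3| = 3.
|S1 ∪ S2 ∪ S3| = 94 − 30 + 3 = 67.00.

67.00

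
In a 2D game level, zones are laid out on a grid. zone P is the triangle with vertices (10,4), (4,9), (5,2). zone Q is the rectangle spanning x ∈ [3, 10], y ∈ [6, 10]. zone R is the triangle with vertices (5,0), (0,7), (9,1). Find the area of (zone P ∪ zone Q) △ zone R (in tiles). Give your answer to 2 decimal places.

|zone P ∪ zone Q| = 41.7429.
|(zone P ∪ zone Q) ∩ zone R| = 1.5214.
|(zone P ∪ zone Q) △ zone R| = 41.7429 + 16.5 − 3.0428 = 55.20.

55.20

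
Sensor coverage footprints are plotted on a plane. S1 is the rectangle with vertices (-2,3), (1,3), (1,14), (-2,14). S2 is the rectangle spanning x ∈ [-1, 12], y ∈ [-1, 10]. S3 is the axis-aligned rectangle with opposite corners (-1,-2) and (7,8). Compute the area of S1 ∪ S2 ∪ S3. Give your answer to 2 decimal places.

170.00

By inclusion–exclusion:
Individual areas: |S1| = 33, |S2| = 143, |S3| = 80.
|S1∩S2|: x∈[-1,1], y∈[3,10] → 2·7 = 14.
|S1∩S3|: x∈[-1,1], y∈[3,8] → 2·5 = 10.
|S2∩S3|: x∈[-1,7], y∈[-1,8] → 8·9 = 72.
|S1∩S2∩S3| = 10.
|S1 ∪ S2 ∪ S3| = 256 − 96 + 10 = 170.00.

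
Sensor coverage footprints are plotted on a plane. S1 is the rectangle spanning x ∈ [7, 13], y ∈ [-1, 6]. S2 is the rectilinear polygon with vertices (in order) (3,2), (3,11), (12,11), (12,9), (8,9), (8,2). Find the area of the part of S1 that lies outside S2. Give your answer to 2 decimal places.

38.00

|S1| = 42, |S1∩S2| = 4.
|S1 ∖ S2| = |S1| − |S1∩S2| = 42 − 4 = 38.00.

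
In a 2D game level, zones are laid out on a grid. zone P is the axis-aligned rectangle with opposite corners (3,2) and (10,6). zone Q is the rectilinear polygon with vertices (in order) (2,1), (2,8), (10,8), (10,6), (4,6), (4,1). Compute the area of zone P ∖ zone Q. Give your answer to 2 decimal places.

|zone P| = 28, |zone P∩zone Q| = 4.
|zone P ∖ zone Q| = |zone P| − |zone P∩zone Q| = 28 − 4 = 24.00.

24.00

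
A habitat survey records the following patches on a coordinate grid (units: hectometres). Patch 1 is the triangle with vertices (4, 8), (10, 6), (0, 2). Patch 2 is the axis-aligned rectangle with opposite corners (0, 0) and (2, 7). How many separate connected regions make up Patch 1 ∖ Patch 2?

Patch 1 ∖ Patch 2 is a single connected region.

1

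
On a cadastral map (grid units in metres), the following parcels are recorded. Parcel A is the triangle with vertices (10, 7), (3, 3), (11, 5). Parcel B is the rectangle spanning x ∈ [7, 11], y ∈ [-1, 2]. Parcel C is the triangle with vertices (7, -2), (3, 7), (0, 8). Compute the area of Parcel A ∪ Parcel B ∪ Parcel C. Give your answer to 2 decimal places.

By inclusion–exclusion:
Individual areas: |Parcel A| = 9, |Parcel B| = 12, |Parcel C| = 11.5.
|Parcel A∩Parcel B| = 0.
|Parcel A∩Parcel C| = 0.3401.
|Parcel B∩Parcel C| = 0.
|Parcel A∩Parcel B∩Parcel C| = 0.
|Parcel A ∪ Parcel B ∪ Parcel C| = 32.5 − 0.3401 + 0 = 32.16.

32.16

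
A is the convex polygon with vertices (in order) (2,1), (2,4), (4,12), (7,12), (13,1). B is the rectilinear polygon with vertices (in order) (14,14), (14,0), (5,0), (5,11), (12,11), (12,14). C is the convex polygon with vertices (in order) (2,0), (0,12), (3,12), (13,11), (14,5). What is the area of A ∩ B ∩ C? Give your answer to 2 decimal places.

The intersection is the polygon with vertices (5,11), (7.545,11), (11.407,3.92), (5,1.25).
By the shoelace formula its area is 40.25.

40.25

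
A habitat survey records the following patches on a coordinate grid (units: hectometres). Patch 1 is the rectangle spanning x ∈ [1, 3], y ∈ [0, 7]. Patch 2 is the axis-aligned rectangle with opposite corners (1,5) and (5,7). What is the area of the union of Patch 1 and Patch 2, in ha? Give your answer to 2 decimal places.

18.00

By inclusion–exclusion:
Individual areas: |Patch 1| = 14, |Patch 2| = 8.
|Patch 1∩Patch 2|: x∈[1,3], y∈[5,7] → 2·2 = 4.
|Patch 1 ∪ Patch 2| = 22 − 4 = 18.00.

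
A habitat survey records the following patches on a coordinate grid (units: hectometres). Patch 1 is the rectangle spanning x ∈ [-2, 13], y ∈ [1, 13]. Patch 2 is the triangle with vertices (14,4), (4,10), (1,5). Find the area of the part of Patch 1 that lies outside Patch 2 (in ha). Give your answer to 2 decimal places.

146.26

|Patch 1| = 180, |Patch 1∩Patch 2| = 33.7385.
|Patch 1 ∖ Patch 2| = |Patch 1| − |Patch 1∩Patch 2| = 180 − 33.7385 = 146.26.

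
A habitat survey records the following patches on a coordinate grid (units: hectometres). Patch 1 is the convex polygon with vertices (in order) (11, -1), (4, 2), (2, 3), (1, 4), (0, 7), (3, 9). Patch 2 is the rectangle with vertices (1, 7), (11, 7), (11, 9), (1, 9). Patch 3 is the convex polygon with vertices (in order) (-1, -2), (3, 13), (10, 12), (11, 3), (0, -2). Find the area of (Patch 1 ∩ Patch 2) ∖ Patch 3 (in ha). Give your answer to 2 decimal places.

0.46

|Patch 1 ∩ Patch 2| = 4.2667.
|(Patch 1 ∩ Patch 2) ∩ Patch 3| = 3.8054.
|(Patch 1 ∩ Patch 2) ∖ Patch 3| = 4.2667 − 3.8054 = 0.46.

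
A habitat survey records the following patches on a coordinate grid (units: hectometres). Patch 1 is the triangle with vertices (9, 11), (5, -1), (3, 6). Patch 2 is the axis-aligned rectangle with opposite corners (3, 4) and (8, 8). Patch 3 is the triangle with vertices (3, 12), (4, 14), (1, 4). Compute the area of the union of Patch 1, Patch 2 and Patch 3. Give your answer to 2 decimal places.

33.64

By inclusion–exclusion:
Individual areas: |Patch 1| = 26, |Patch 2| = 20, |Patch 3| = 2.
|Patch 1∩Patch 2| = 14.3619.
|Patch 1∩Patch 3| = 0.
|Patch 2∩Patch 3| = 0.
|Patch 1∩Patch 2∩Patch 3| = 0.
|Patch 1 ∪ Patch 2 ∪ Patch 3| = 48 − 14.3619 + 0 = 33.64.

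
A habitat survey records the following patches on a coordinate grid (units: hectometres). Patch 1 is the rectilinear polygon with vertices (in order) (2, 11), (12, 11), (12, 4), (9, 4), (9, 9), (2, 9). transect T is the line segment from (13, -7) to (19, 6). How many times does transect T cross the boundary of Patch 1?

0

The segment lies entirely outside Patch 1 and never meets its boundary.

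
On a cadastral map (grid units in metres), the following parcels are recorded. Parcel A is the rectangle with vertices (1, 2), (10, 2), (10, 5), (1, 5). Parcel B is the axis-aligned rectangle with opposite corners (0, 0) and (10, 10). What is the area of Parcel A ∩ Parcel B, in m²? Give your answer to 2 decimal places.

27.00

|Parcel A∩Parcel B|: x∈[1,10], y∈[2,5] → 9·3 = 27.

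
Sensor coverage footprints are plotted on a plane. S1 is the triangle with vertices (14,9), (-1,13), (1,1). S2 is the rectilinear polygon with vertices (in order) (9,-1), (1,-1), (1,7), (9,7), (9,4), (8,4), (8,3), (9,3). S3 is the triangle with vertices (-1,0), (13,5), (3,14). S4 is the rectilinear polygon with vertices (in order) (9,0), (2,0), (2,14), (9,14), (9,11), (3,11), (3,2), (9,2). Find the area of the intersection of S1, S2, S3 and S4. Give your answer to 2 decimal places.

The intersection is the polygon with vertices (3,7), (3,2.231), (2,1.615), (2,7).
By the shoelace formula its area is 5.08.

5.08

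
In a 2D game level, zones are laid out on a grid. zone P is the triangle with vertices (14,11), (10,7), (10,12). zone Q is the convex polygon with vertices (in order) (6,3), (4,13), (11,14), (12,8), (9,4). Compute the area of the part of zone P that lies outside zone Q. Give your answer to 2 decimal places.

|zone P| = 10, |zone P∩zone Q| = 6.5062.
|zone P ∖ zone Q| = |zone P| − |zone P∩zone Q| = 10 − 6.5062 = 3.49.

3.49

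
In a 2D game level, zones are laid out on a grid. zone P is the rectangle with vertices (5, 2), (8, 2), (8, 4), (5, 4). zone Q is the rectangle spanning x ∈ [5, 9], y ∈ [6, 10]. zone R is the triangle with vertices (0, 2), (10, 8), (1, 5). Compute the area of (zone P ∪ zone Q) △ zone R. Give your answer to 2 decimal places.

|zone P ∪ zone Q| = 22.
|(zone P ∪ zone Q) ∩ zone R| = 2.3667.
|(zone P ∪ zone Q) △ zone R| = 22 + 12 − 4.7333 = 29.27.

29.27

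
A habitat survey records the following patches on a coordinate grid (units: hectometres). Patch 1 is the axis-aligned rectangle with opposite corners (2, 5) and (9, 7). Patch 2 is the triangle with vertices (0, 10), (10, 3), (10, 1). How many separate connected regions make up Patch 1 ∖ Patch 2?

Patch 1 ∖ Patch 2 splits into 2 disjoint pieces (area 6.5714, area 4.8889).

2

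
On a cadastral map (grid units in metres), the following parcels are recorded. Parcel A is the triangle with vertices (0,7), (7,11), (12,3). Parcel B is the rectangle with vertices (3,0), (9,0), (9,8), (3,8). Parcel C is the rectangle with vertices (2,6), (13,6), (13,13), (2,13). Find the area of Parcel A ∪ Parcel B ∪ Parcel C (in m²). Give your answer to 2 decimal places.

119.50

By inclusion–exclusion:
Individual areas: |Parcel A| = 38, |Parcel B| = 48, |Parcel C| = 77.
|Parcel A∩Parcel B| = 17.9875.
|Parcel A∩Parcel C| = 25.503.
|Parcel B∩Parcel C|: x∈[3,9], y∈[6,8] → 6·2 = 12.
|Parcel A∩Parcel B∩Parcel C| = 11.9875.
|Parcel A ∪ Parcel B ∪ Parcel C| = 163 − 55.4905 + 11.9875 = 119.50.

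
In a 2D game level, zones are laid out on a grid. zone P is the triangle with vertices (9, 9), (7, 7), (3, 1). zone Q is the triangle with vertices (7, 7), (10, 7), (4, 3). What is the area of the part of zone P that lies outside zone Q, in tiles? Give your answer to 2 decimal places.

0.77

|zone P| = 2, |zone P∩zone Q| = 1.2333.
|zone P ∖ zone Q| = |zone P| − |zone P∩zone Q| = 2 − 1.2333 = 0.77.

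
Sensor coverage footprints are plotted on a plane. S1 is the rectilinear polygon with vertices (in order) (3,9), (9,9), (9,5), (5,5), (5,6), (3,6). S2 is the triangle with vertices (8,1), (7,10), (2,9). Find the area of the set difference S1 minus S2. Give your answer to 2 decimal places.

|S1| = 22, |S1∩S2| = 14.2917.
|S1 ∖ S2| = |S1| − |S1∩S2| = 22 − 14.2917 = 7.71.

7.71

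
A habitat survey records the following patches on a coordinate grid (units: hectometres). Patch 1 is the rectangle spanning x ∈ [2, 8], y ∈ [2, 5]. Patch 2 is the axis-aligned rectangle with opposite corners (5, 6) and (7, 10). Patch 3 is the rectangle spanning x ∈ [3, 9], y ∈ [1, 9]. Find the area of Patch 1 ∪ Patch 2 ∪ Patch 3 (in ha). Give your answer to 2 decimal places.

53.00

By inclusion–exclusion:
Individual areas: |Patch 1| = 18, |Patch 2| = 8, |Patch 3| = 48.
|Patch 1∩Patch 2| = 0 (no overlap).
|Patch 1∩Patch 3|: x∈[3,8], y∈[2,5] → 5·3 = 15.
|Patch 2∩Patch 3|: x∈[5,7], y∈[6,9] → 2·3 = 6.
|Patch 1∩Patch 2∩Patch 3| = 0.
|Patch 1 ∪ Patch 2 ∪ Patch 3| = 74 − 21 + 0 = 53.00.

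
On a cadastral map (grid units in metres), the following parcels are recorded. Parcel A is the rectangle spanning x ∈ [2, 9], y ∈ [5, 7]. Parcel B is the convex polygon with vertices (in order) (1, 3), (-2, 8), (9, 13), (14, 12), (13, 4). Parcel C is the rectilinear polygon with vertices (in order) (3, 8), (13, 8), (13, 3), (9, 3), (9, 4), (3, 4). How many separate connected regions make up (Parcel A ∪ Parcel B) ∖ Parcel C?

(Parcel A ∪ Parcel B) ∖ Parcel C is a single connected region.

1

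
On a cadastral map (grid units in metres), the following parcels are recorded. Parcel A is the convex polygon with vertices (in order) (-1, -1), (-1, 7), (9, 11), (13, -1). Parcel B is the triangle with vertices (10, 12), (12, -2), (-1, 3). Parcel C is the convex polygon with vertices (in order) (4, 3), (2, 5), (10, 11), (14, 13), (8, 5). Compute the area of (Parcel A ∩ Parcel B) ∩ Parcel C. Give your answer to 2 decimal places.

The region (Parcel A ∩ Parcel B) ∩ Parcel C is the polygon with vertices (10.077,7.769), (8,5), (4,3), (2,5), (9.2,10.4).
By the shoelace formula its area is 26.15.

26.15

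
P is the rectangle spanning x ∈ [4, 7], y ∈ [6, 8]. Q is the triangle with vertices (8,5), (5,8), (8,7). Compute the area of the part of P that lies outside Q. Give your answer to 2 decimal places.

|P| = 6, |P∩Q| = 1.3333.
|P ∖ Q| = |P| − |P∩Q| = 6 − 1.3333 = 4.67.

4.67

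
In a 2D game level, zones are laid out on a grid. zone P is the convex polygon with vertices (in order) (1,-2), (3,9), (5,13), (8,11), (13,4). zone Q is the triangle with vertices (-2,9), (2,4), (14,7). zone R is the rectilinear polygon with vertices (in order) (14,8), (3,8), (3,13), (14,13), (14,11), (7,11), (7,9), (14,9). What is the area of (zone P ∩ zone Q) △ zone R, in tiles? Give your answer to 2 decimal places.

|zone P ∩ zone Q| = 23.0761.
|(zone P ∩ zone Q) ∩ zone R| = 0.5625.
|(zone P ∩ zone Q) △ zone R| = 23.0761 + 41 − 1.125 = 62.95.

62.95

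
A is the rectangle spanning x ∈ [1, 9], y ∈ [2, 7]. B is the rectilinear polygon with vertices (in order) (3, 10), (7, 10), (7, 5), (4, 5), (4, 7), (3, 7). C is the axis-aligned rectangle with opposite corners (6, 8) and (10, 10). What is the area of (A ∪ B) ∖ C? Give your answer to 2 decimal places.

50.00

|A ∪ B| = 52.
|(A ∪ B) ∩ C| = 2.
|(A ∪ B) ∖ C| = 52 − 2 = 50.00.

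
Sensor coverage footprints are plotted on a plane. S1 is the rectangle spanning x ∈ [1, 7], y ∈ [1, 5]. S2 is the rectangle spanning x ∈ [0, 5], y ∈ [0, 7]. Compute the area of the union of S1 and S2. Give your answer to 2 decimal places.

By inclusion–exclusion:
Individual areas: |S1| = 24, |S2| = 35.
|S1∩S2|: x∈[1,5], y∈[1,5] → 4·4 = 16.
|S1 ∪ S2| = 59 − 16 = 43.00.

43.00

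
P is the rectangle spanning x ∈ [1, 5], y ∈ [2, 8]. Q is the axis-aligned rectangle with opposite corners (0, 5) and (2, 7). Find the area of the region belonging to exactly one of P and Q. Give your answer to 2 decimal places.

24.00

|P∩Q|: x∈[1,2], y∈[5,7] → 1·2 = 2.
|P △ Q| = |P| + |Q| − 2·|P∩Q| = 24 + 4 − 4 = 24.00.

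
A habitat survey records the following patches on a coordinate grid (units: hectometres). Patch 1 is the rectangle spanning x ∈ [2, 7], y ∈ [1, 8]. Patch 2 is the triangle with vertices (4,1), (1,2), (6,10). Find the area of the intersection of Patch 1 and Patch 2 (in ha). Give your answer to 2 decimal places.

The intersection is the polygon with vertices (5.556,8), (4,1), (2,1.667), (2,3.6), (4.75,8).
By the shoelace formula its area is 12.73.

12.73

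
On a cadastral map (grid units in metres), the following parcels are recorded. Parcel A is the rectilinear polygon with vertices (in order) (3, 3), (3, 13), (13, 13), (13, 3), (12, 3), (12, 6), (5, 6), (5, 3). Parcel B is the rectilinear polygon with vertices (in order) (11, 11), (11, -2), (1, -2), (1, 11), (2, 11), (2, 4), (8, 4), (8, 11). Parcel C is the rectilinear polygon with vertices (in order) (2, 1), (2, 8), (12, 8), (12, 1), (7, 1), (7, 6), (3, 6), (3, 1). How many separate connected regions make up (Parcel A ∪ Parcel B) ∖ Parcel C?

(Parcel A ∪ Parcel B) ∖ Parcel C splits into 2 disjoint pieces (area 55, area 56).

2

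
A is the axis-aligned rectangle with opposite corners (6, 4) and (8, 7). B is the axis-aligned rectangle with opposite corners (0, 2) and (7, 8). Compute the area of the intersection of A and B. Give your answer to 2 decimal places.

3.00

|A∩B|: x∈[6,7], y∈[4,7] → 1·3 = 3.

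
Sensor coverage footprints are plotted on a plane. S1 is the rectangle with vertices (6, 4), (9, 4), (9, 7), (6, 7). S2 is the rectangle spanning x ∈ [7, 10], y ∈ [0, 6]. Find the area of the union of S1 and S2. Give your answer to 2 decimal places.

23.00

By inclusion–exclusion:
Individual areas: |S1| = 9, |S2| = 18.
|S1∩S2|: x∈[7,9], y∈[4,6] → 2·2 = 4.
|S1 ∪ S2| = 27 − 4 = 23.00.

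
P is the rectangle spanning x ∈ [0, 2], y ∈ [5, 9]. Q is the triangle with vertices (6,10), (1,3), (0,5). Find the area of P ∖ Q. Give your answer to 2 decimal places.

6.33

|P| = 8, |P∩Q| = 1.6667.
|P ∖ Q| = |P| − |P∩Q| = 8 − 1.6667 = 6.33.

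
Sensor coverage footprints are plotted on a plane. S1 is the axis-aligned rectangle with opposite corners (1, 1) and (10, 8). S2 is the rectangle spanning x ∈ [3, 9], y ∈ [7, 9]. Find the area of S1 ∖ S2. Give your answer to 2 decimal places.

57.00

|S1∩S2|: x∈[3,9], y∈[7,8] → 6·1 = 6.
|S1| = 63.
|S1 ∖ S2| = |S1| − |S1∩S2| = 63 − 6 = 57.00.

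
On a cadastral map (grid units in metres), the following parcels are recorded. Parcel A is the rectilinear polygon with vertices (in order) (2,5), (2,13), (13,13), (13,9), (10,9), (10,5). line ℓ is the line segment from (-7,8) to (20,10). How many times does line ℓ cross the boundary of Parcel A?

2

The segment meets the boundary at (13,9.481), (2,8.667).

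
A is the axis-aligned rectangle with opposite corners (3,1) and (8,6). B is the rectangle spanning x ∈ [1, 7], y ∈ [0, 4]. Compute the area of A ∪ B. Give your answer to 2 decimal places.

37.00

By inclusion–exclusion:
Individual areas: |A| = 25, |B| = 24.
|A∩B|: x∈[3,7], y∈[1,4] → 4·3 = 12.
|A ∪ B| = 49 − 12 = 37.00.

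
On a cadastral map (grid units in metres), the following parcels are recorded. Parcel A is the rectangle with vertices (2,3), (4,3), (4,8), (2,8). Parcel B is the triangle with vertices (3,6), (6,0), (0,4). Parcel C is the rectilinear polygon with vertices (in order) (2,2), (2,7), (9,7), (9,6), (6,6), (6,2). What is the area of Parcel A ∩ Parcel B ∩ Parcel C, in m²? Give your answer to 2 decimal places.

4.67

The intersection is the polygon with vertices (2,3), (2,5.333), (3,6), (4,4), (4,3).
By the shoelace formula its area is 4.67.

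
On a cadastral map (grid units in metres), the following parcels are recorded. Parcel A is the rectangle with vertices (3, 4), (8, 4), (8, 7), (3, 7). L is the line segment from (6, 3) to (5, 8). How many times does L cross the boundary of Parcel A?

The segment meets the boundary at (5.2,7), (5.8,4).

2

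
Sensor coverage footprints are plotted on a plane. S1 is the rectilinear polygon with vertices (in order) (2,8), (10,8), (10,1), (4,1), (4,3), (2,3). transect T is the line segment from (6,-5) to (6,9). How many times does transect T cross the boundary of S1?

The segment meets the boundary at (6,1), (6,8).

2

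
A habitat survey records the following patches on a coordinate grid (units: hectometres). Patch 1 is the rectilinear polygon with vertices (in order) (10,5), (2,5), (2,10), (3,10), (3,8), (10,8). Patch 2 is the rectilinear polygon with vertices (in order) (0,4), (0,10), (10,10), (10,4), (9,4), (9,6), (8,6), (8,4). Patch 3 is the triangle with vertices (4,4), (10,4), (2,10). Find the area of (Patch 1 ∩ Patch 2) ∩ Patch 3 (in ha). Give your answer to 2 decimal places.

The region (Patch 1 ∩ Patch 2) ∩ Patch 3 is the polygon with vertices (8,5), (3.667,5), (2,10), (3,9.25), (3,8), (4.667,8), (8,5.5).
By the shoelace formula its area is 11.29.

11.29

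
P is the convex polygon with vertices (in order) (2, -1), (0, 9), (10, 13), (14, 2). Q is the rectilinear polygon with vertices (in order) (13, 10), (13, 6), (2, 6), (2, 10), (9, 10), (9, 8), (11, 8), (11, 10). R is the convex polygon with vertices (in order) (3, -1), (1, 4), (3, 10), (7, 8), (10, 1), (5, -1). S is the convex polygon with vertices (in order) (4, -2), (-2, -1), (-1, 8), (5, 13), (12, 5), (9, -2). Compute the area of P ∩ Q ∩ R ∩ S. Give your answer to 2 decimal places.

The intersection is the polygon with vertices (2,7), (3,10), (7,8), (7.857,6), (2,6).
By the shoelace formula its area is 15.36.

15.36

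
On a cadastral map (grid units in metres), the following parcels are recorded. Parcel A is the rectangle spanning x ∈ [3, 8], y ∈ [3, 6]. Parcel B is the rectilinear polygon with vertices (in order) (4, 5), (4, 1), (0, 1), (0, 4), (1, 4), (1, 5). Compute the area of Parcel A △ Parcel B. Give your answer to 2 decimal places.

26.00

|Parcel A| = 15, |Parcel B| = 15, |Parcel A∩Parcel B| = 2.
|Parcel A △ Parcel B| = |Parcel A| + |Parcel B| − 2·|Parcel A∩Parcel B| = 15 + 15 − 4 = 26.00.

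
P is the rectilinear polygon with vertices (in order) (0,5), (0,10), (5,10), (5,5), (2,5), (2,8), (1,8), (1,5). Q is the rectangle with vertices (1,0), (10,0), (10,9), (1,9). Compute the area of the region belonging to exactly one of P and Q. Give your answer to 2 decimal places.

|P| = 22, |Q| = 81, |P∩Q| = 13.
|P △ Q| = |P| + |Q| − 2·|P∩Q| = 22 + 81 − 26 = 77.00.

77.00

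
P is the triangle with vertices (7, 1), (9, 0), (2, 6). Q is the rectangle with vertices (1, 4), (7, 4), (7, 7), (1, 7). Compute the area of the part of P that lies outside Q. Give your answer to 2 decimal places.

|P| = 2.5, |P∩Q| = 0.3333.
|P ∖ Q| = |P| − |P∩Q| = 2.5 − 0.3333 = 2.17.

2.17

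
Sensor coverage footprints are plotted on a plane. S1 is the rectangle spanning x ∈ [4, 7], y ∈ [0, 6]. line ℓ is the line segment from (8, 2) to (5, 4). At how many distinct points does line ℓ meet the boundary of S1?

The segment meets the boundary at (7,2.667).

1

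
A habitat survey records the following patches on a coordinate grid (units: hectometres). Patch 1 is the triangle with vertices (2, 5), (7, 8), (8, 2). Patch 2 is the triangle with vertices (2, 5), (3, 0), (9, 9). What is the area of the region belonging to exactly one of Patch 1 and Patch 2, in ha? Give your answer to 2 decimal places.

|Patch 1| = 16.5, |Patch 2| = 19.5, |Patch 1∩Patch 2| = 10.5955.
|Patch 1 △ Patch 2| = |Patch 1| + |Patch 2| − 2·|Patch 1∩Patch 2| = 16.5 + 19.5 − 21.1909 = 14.81.

14.81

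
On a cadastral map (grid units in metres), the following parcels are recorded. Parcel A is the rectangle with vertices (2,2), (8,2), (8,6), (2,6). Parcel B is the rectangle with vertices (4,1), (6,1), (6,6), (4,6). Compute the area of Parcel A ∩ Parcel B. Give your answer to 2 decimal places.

8.00

|Parcel A∩Parcel B|: x∈[4,6], y∈[2,6] → 2·4 = 8.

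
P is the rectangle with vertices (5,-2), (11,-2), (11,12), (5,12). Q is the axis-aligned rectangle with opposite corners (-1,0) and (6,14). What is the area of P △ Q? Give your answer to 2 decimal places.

158.00

|P∩Q|: x∈[5,6], y∈[0,12] → 1·12 = 12.
|P △ Q| = |P| + |Q| − 2·|P∩Q| = 84 + 98 − 24 = 158.00.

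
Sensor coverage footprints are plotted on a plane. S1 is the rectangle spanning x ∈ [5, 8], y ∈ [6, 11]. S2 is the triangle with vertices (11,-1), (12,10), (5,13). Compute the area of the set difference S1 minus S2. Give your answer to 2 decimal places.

|S1| = 15, |S1∩S2| = 5.3571.
|S1 ∖ S2| = |S1| − |S1∩S2| = 15 − 5.3571 = 9.64.

9.64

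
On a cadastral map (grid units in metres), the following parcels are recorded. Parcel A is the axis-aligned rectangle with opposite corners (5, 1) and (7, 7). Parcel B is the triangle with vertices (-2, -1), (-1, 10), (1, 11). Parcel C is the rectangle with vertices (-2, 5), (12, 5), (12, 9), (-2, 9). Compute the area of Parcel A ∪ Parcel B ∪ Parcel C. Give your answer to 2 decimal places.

69.41

By inclusion–exclusion:
Individual areas: |Parcel A| = 12, |Parcel B| = 10.5, |Parcel C| = 56.
|Parcel A∩Parcel B| = 0.
|Parcel A∩Parcel C|: x∈[5,7], y∈[5,7] → 2·2 = 4.
|Parcel B∩Parcel C| = 5.0909.
|Parcel A∩Parcel B∩Parcel C| = 0.
|Parcel A ∪ Parcel B ∪ Parcel C| = 78.5 − 9.0909 + 0 = 69.41.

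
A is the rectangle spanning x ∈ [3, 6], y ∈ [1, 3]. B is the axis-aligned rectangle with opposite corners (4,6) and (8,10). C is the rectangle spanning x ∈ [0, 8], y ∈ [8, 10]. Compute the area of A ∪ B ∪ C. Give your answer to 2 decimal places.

30.00

By inclusion–exclusion:
Individual areas: |A| = 6, |B| = 16, |C| = 16.
|A∩B| = 0 (no overlap).
|A∩C| = 0 (no overlap).
|B∩C|: x∈[4,8], y∈[8,10] → 4·2 = 8.
|A∩B∩C| = 0.
|A ∪ B ∪ C| = 38 − 8 + 0 = 30.00.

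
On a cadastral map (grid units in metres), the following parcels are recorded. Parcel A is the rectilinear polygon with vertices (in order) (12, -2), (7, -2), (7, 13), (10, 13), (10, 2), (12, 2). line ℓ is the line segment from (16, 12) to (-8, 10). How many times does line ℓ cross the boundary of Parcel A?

2

The segment meets the boundary at (7,11.25), (10,11.5).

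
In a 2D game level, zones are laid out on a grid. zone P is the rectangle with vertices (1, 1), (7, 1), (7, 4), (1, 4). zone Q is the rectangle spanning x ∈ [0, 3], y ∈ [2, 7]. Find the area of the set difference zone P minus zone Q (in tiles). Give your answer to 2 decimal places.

|zone P∩zone Q|: x∈[1,3], y∈[2,4] → 2·2 = 4.
|zone P| = 18.
|zone P ∖ zone Q| = |zone P| − |zone P∩zone Q| = 18 − 4 = 14.00.

14.00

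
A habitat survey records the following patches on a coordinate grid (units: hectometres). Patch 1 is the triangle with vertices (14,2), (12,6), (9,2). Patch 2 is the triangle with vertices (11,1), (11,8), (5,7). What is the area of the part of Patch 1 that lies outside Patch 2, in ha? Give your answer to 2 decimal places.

|Patch 1| = 10, |Patch 1∩Patch 2| = 2.381.
|Patch 1 ∖ Patch 2| = |Patch 1| − |Patch 1∩Patch 2| = 10 − 2.381 = 7.62.

7.62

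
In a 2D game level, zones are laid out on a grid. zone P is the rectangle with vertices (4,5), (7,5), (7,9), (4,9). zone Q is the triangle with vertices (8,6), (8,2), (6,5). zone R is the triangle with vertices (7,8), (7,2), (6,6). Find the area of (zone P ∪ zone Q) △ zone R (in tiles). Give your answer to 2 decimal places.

13.65

|zone P ∪ zone Q| = 15.75.
|(zone P ∪ zone Q) ∩ zone R| = 2.55.
|(zone P ∪ zone Q) △ zone R| = 15.75 + 3 − 5.1 = 13.65.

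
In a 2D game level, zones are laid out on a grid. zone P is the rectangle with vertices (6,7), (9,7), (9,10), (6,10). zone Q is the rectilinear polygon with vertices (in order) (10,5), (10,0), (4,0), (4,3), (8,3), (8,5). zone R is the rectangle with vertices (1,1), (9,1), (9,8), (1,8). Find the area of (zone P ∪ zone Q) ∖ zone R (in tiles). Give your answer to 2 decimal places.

|zone P ∪ zone Q| = 31.
|(zone P ∪ zone Q) ∩ zone R| = 15.
|(zone P ∪ zone Q) ∖ zone R| = 31 − 15 = 16.00.

16.00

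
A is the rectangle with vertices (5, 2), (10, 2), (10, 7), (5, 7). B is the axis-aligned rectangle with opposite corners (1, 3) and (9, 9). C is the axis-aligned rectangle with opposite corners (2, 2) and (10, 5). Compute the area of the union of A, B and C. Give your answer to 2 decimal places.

60.00

By inclusion–exclusion:
Individual areas: |A| = 25, |B| = 48, |C| = 24.
|A∩B|: x∈[5,9], y∈[3,7] → 4·4 = 16.
|A∩C|: x∈[5,10], y∈[2,5] → 5·3 = 15.
|B∩C|: x∈[2,9], y∈[3,5] → 7·2 = 14.
|A∩B∩C| = 8.
|A ∪ B ∪ C| = 97 − 45 + 8 = 60.00.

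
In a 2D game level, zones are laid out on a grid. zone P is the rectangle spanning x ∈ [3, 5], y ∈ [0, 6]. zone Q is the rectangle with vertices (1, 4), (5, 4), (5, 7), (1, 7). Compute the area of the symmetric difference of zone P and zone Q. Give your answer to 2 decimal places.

|zone P∩zone Q|: x∈[3,5], y∈[4,6] → 2·2 = 4.
|zone P △ zone Q| = |zone P| + |zone Q| − 2·|zone P∩zone Q| = 12 + 12 − 8 = 16.00.

16.00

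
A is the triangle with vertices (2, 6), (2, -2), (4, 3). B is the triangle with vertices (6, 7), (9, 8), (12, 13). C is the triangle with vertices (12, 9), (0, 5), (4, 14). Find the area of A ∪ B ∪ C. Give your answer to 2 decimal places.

55.40

By inclusion–exclusion:
Individual areas: |A| = 8, |B| = 6, |C| = 46.
|A∩B| = 0.
|A∩C| = 0.0303.
|B∩C| = 4.5678.
|A∩B∩C| = 0.
|A ∪ B ∪ C| = 60 − 4.5981 + 0 = 55.40.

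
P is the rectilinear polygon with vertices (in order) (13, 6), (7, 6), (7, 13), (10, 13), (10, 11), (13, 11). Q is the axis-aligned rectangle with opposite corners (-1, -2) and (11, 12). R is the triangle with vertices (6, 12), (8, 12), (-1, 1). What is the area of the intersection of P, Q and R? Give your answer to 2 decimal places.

0.61

The intersection is the polygon with vertices (7,12), (8,12), (7,10.778).
By the shoelace formula its area is 0.61.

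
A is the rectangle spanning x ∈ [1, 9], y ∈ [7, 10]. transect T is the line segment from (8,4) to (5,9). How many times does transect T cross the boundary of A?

1

The segment meets the boundary at (6.2,7).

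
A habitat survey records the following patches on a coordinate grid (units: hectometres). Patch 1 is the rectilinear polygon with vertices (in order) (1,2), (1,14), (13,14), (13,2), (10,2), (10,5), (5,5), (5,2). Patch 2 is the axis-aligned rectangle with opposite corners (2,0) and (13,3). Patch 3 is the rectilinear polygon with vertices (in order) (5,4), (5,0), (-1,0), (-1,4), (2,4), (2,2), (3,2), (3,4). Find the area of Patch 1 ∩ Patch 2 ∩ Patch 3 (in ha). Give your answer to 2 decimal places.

2.00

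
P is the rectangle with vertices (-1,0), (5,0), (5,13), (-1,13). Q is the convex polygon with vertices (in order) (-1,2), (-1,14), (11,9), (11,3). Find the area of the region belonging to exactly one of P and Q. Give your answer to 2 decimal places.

62.40

|P| = 78, |Q| = 108, |P∩Q| = 61.8.
|P △ Q| = |P| + |Q| − 2·|P∩Q| = 78 + 108 − 123.6 = 62.40.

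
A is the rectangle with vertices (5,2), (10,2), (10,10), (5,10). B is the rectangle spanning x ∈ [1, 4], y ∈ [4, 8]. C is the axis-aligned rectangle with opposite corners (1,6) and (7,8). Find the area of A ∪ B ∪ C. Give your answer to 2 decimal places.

By inclusion–exclusion:
Individual areas: |A| = 40, |B| = 12, |C| = 12.
|A∩B| = 0 (no overlap).
|A∩C|: x∈[5,7], y∈[6,8] → 2·2 = 4.
|B∩C|: x∈[1,4], y∈[6,8] → 3·2 = 6.
|A∩B∩C| = 0.
|A ∪ B ∪ C| = 64 − 10 + 0 = 54.00.

54.00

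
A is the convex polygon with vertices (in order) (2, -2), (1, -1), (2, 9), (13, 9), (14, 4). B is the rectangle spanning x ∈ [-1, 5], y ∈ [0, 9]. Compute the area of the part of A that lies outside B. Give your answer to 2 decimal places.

67.95

|A| = 99, |A∩B| = 31.05.
|A ∖ B| = |A| − |A∩B| = 99 − 31.05 = 67.95.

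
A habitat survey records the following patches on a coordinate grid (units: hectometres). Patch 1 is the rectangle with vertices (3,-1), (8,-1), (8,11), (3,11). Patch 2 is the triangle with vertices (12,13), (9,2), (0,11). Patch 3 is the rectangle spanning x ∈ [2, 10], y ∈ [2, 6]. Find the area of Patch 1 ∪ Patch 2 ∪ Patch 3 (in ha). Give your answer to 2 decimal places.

101.83

By inclusion–exclusion:
Individual areas: |Patch 1| = 60, |Patch 2| = 63, |Patch 3| = 32.
|Patch 1∩Patch 2| = 27.5.
|Patch 1∩Patch 3|: x∈[3,8], y∈[2,6] → 5·4 = 20.
|Patch 2∩Patch 3| = 10.1667.
|Patch 1∩Patch 2∩Patch 3| = 4.5.
|Patch 1 ∪ Patch 2 ∪ Patch 3| = 155 − 57.6667 + 4.5 = 101.83.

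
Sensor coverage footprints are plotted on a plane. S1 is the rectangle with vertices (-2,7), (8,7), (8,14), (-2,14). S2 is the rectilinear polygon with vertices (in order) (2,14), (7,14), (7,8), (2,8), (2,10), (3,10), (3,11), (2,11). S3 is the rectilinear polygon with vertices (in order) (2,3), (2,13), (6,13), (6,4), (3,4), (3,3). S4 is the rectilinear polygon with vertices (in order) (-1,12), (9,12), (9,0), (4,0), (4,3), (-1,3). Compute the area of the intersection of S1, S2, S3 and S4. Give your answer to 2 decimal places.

15.00

The intersection is the polygon with vertices (2,10), (3,10), (3,11), (2,11), (2,12), (6,12), (6,8), (2,8).
By the shoelace formula its area is 15.00.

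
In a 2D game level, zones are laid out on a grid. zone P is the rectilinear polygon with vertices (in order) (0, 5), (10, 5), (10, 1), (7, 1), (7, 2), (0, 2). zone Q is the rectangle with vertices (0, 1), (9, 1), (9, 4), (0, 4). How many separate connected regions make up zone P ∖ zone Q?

zone P ∖ zone Q is a single connected region.

1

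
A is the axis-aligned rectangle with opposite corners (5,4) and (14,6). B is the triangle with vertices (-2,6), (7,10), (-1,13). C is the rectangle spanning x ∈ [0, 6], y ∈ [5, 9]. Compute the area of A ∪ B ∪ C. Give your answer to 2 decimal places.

By inclusion–exclusion:
Individual areas: |A| = 18, |B| = 29.5, |C| = 24.
|A∩B| = 0.
|A∩C|: x∈[5,6], y∈[5,6] → 1·1 = 1.
|B∩C| = 5.0139.
|A∩B∩C| = 0.
|A ∪ B ∪ C| = 71.5 − 6.0139 + 0 = 65.49.

65.49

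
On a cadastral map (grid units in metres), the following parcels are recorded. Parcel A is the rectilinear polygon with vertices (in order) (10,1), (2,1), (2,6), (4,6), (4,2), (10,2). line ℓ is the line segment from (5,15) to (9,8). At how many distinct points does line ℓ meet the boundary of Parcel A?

The segment lies entirely outside Parcel A and never meets its boundary.

0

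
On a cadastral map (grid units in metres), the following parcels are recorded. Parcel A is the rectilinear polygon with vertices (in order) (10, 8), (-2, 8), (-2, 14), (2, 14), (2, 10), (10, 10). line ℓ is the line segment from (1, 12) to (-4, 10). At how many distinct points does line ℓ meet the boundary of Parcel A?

The segment meets the boundary at (-2,10.8).

1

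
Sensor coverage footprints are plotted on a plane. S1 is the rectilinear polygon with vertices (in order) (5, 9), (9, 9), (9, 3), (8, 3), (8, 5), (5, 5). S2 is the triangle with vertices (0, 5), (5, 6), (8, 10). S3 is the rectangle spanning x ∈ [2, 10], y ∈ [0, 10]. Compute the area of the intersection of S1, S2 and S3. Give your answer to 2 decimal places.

2.76

The intersection is the polygon with vertices (5,6), (5,8.125), (6.4,9), (7.25,9).
By the shoelace formula its area is 2.76.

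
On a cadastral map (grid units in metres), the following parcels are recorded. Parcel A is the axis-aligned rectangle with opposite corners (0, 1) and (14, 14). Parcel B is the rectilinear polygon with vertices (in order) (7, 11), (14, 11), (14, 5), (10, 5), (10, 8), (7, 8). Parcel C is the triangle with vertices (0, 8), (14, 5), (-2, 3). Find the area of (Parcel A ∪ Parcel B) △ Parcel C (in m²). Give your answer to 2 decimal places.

153.50

|Parcel A ∪ Parcel B| = 182.
|(Parcel A ∪ Parcel B) ∩ Parcel C| = 33.25.
|(Parcel A ∪ Parcel B) △ Parcel C| = 182 + 38 − 66.5 = 153.50.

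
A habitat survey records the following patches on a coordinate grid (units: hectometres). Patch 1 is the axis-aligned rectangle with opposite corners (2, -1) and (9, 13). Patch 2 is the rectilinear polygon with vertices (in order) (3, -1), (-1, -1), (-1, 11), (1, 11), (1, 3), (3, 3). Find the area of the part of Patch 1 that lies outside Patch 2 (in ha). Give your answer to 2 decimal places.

94.00

|Patch 1| = 98, |Patch 1∩Patch 2| = 4.
|Patch 1 ∖ Patch 2| = |Patch 1| − |Patch 1∩Patch 2| = 98 − 4 = 94.00.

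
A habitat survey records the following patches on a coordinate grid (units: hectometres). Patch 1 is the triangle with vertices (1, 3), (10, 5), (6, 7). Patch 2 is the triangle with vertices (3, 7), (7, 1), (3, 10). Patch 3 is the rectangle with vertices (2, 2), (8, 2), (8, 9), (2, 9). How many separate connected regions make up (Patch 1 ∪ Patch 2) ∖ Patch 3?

(Patch 1 ∪ Patch 2) ∖ Patch 3 splits into 4 disjoint pieces (area 0.2889, area 0.2222, area 1.4444, area 0.1111).

4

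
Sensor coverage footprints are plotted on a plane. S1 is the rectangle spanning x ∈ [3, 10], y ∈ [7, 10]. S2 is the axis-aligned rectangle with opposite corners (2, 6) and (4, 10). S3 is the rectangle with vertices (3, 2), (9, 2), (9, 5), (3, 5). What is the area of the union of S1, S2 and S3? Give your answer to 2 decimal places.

By inclusion–exclusion:
Individual areas: |S1| = 21, |S2| = 8, |S3| = 18.
|S1∩S2|: x∈[3,4], y∈[7,10] → 1·3 = 3.
|S1∩S3| = 0 (no overlap).
|S2∩S3| = 0 (no overlap).
|S1∩S2∩S3| = 0.
|S1 ∪ S2 ∪ S3| = 47 − 3 + 0 = 44.00.

44.00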